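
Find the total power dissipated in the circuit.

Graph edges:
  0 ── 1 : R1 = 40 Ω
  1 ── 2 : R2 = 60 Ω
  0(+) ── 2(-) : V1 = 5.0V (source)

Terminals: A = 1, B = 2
Nodal analysis, taking node 2 as the 0 V reference.
Source V1 fixes V_0 = 5 V.
KCL at each unknown node (sum of currents leaving = 0; resistances in Ω):
  Node 1: (V_1 - 5)/40 + (V_1 - 0)/60 = 0
Collecting terms: 0.04167 × V_1 = 0.125  =>  V_1 = 3 V
Power in each resistor, P = (ΔV)²/R:
  P_R1 = (5 - 3)²/40 = 0.1 W
  P_R2 = (3 - 0)²/60 = 0.15 W
P_total = P_R1 + P_R2 = 0.25 W

Final answer: 0.25 W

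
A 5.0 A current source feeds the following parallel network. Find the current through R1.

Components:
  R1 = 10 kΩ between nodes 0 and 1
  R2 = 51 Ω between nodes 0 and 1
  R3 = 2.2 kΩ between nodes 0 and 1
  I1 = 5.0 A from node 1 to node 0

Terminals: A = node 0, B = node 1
All resistors sit directly between nodes 0 and 1, so they are in parallel and share one voltage V; the full source current 5 A splits among them.
1/R_par = 1/10000 + 1/51 + 1/2200 = 0.02016 S  =>  R_par = 49.6 Ω
V = I × R_par = 5 × 49.6 = 248 V
I_R1 = V/R1 = 248/10000 = 0.0248 A

Final answer: 0.0248 A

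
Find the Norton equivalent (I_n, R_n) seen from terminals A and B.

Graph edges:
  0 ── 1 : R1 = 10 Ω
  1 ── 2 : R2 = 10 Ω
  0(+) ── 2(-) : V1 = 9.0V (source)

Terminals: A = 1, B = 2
Find the Thévenin equivalent first; then I_n = V_th/R_th and R_n = R_th.
Step 1 — V_th is the open-circuit voltage V_A - V_B (nothing connected across the terminals).
Nodal analysis, taking node 2 as the 0 V reference.
Source V1 fixes V_0 = 9 V.
KCL at each unknown node (sum of currents leaving = 0; resistances in Ω):
  Node 1: (V_1 - 9)/10 + (V_1 - 0)/10 = 0
Collecting terms: 0.2 × V_1 = 0.9  =>  V_1 = 4.5 V
V_th = V_1 - V_2 = 4.5 - 0 = 4.5 V
Step 2 — R_th: zero the source — replace V1 by a short circuit (node 2 merges into node 0) — and find the resistance seen between A (node 1) and B (node 0).
Reduce the network between node 1 (A) and node 0 (B) by series/parallel combination:
  Rp1 = R1 ‖ R2 (parallel, both between nodes 0 and 1) = 1/(1/10 + 1/10) = 5 Ω
R_th = 5 Ω
I_n = V_th/R_th = 4.5/5 = 0.9 A, and R_n = R_th = 5 Ω

Final answer: I_n = 0.9 A, R_n = 5 Ω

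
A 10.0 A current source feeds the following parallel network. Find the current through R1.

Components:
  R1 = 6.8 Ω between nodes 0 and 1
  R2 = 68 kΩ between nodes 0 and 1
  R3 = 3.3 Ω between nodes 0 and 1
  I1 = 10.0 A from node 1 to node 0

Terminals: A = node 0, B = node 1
All resistors sit directly between nodes 0 and 1, so they are in parallel and share one voltage V; the full source current 10 A splits among them.
1/R_par = 1/6.8 + 1/68000 + 1/3.3 = 0.4501 S  =>  R_par = 2.222 Ω
V = I × R_par = 10 × 2.222 = 22.22 V
I_R1 = V/R1 = 22.22/6.8 = 3.267 A

Final answer: 3.267 A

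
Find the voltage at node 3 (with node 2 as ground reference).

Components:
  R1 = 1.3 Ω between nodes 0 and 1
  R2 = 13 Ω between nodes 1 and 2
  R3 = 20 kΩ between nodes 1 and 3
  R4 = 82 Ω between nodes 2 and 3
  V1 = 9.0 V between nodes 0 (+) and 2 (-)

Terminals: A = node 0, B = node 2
Nodal analysis, taking node 2 as the 0 V reference.
Source V1 fixes V_0 = 9 V.
KCL at each unknown node (sum of currents leaving = 0; resistances in Ω):
  Node 1: (V_1 - 9)/1.3 + (V_1 - 0)/13 + (V_1 - V_3)/20000 = 0
  Node 3: (V_3 - V_1)/20000 + (V_3 - 0)/82 = 0
Collecting terms (coefficients in siemens):
  0.8462·V_1 - 0.00005·V_3 = 6.923
  0.01225·V_3 - 0.00005·V_1 = 0
Determinant D = (0.8462)(0.01225) - (-0.00005)(-0.00005) = 0.01036
V_1 = [(6.923)(0.01225) - (-0.00005)(0)]/D = 8.181 V
V_3 = [(0.8462)(0) - (6.923)(-0.00005)]/D = 0.03341 V
The requested potential is V_3 = 0.03341 V.

Final answer: V_3 = 0.03341 V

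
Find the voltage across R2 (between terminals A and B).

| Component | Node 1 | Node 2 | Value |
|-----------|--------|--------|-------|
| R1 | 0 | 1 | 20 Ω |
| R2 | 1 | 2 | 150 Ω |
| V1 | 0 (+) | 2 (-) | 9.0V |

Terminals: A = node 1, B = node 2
R1 and R2 are in series across V1 (node 0 → node 1 → node 2), and the output A–B is taken across R2, so this is a voltage divider.
Series current: I = V1/(R1 + R2) = 9/(20 + 150) = 9/170 = 0.05294 A
V_R2 = I × R2 = V1 × R2/(R1 + R2) = 9 × 150/170 = 7.941 V

Final answer: 7.941 V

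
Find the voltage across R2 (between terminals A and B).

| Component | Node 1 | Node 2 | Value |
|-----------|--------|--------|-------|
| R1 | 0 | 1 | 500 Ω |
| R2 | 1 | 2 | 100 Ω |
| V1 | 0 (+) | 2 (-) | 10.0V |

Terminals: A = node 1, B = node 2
R1 and R2 are in series across V1 (node 0 → node 1 → node 2), and the output A–B is taken across R2, so this is a voltage divider.
Series current: I = V1/(R1 + R2) = 10/(500 + 100) = 10/600 = 0.01667 A
V_R2 = I × R2 = V1 × R2/(R1 + R2) = 10 × 100/600 = 1.667 V

Final answer: 1.667 V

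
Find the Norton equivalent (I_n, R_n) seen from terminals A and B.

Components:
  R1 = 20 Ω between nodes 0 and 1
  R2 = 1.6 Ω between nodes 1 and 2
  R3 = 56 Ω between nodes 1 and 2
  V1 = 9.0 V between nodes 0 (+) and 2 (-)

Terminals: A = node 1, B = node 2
Find the Thévenin equivalent first; then I_n = V_th/R_th and R_n = R_th.
Step 1 — V_th is the open-circuit voltage V_A - V_B (nothing connected across the terminals).
Nodal analysis, taking node 2 as the 0 V reference.
Source V1 fixes V_0 = 9 V.
KCL at each unknown node (sum of currents leaving = 0; resistances in Ω):
  Node 1: (V_1 - 9)/20 + (V_1 - 0)/1.6 + (V_1 - 0)/56 = 0
Collecting terms: 0.6929 × V_1 = 0.45  =>  V_1 = 0.6495 V
V_th = V_1 - V_2 = 0.6495 - 0 = 0.6495 V
Step 2 — R_th: zero the source — replace V1 by a short circuit (node 2 merges into node 0) — and find the resistance seen between A (node 1) and B (node 0).
Reduce the network between node 1 (A) and node 0 (B) by series/parallel combination:
  Rp1 = R1 ‖ R2 ‖ R3 (parallel, all between nodes 0 and 1) = 1/(1/20 + 1/1.6 + 1/56) = 1.443 Ω
R_th = 1.443 Ω
I_n = V_th/R_th = 0.6495/1.443 = 0.45 A, and R_n = R_th = 1.443 Ω

Final answer: I_n = 0.45 A, R_n = 1.443 Ω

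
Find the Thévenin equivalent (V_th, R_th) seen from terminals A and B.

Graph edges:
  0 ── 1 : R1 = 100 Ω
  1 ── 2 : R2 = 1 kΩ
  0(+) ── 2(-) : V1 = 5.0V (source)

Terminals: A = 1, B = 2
Step 1 — V_th is the open-circuit voltage V_A - V_B (nothing connected across the terminals).
Nodal analysis, taking node 2 as the 0 V reference.
Source V1 fixes V_0 = 5 V.
KCL at each unknown node (sum of currents leaving = 0; resistances in Ω):
  Node 1: (V_1 - 5)/100 + (V_1 - 0)/1000 = 0
Collecting terms: 0.011 × V_1 = 0.05  =>  V_1 = 4.545 V
V_th = V_1 - V_2 = 4.545 - 0 = 4.545 V
Step 2 — R_th: zero the source — replace V1 by a short circuit (node 2 merges into node 0) — and find the resistance seen between A (node 1) and B (node 0).
Reduce the network between node 1 (A) and node 0 (B) by series/parallel combination:
  Rp1 = R1 ‖ R2 (parallel, both between nodes 0 and 1) = 1/(1/100 + 1/1000) = 90.91 Ω
R_th = 90.91 Ω

Final answer: V_th = 4.545 V, R_th = 90.91 Ω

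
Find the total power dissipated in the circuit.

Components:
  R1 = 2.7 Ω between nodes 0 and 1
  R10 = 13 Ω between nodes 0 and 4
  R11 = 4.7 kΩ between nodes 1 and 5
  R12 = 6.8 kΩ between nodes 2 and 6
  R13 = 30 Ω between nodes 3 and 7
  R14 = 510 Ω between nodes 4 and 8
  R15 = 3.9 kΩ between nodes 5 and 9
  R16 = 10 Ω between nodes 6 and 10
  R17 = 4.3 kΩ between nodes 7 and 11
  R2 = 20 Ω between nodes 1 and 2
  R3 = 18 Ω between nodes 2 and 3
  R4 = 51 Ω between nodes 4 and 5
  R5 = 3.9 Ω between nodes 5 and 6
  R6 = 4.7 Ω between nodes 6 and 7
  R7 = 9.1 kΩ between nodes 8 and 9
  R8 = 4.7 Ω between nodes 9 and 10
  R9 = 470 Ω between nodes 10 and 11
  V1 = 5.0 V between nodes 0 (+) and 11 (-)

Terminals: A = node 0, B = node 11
Nodal analysis, taking node 11 as the 0 V reference.
Source V1 fixes V_0 = 5 V.
KCL at each unknown node (sum of currents leaving = 0; resistances in Ω):
  Node 1: (V_1 - 5)/2.7 + (V_1 - V_2)/20 + (V_1 - V_5)/4700 = 0
  Node 2: (V_2 - V_1)/20 + (V_2 - V_3)/18 + (V_2 - V_6)/6800 = 0
  Node 3: (V_3 - V_2)/18 + (V_3 - V_7)/30 = 0
  Node 4: (V_4 - V_5)/51 + (V_4 - 5)/13 + (V_4 - V_8)/510 = 0
  Node 5: (V_5 - V_4)/51 + (V_5 - V_6)/3.9 + (V_5 - V_1)/4700 + (V_5 - V_9)/3900 = 0
  Node 6: (V_6 - V_5)/3.9 + (V_6 - V_7)/4.7 + (V_6 - V_2)/6800 + (V_6 - V_10)/10 = 0
  Node 7: (V_7 - V_6)/4.7 + (V_7 - V_3)/30 + (V_7 - 0)/4300 = 0
  Node 8: (V_8 - V_9)/9100 + (V_8 - V_4)/510 = 0
  Node 9: (V_9 - V_8)/9100 + (V_9 - V_10)/4.7 + (V_9 - V_5)/3900 = 0
  Node 10: (V_10 - V_9)/4.7 + (V_10 - 0)/470 + (V_10 - V_6)/10 = 0
Collecting terms (coefficients in siemens):
  0.4206·V_1 - 0.05·V_2 - 0.0002128·V_5 = 1.852
  0.1057·V_2 - 0.05·V_1 - 0.05556·V_3 - 0.0001471·V_6 = 0
  0.08889·V_3 - 0.05556·V_2 - 0.03333·V_7 = 0
  0.09849·V_4 - 0.01961·V_5 - 0.001961·V_8 = 0.3846
  0.2765·V_5 - 0.0002128·V_1 - 0.01961·V_4 - 0.2564·V_6 - 0.0002564·V_9 = 0
  0.5693·V_6 - 0.0001471·V_2 - 0.2564·V_5 - 0.2128·V_7 - 0.1·V_10 = 0
  0.2463·V_7 - 0.03333·V_3 - 0.2128·V_6 = 0
  0.002071·V_8 - 0.001961·V_4 - 0.0001099·V_9 = 0
  0.2131·V_9 - 0.0002564·V_5 - 0.0001099·V_8 - 0.2128·V_10 = 0
  0.3149·V_10 - 0.1·V_6 - 0.2128·V_9 = 0
Solving these 10 simultaneous equations (Gaussian elimination) gives:
  V_1 = 4.986 V, V_2 = 4.885 V, V_3 = 4.794 V, V_4 = 4.928 V
  V_5 = 4.646 V, V_6 = 4.624 V, V_7 = 4.643 V, V_8 = 4.906 V
  V_9 = 4.529 V, V_10 = 4.529 V
Power in each resistor, P = (ΔV)²/R:
  P_R1 = (5 - 4.986)²/2.7 = 0.00007157 W
  P_R2 = (4.986 - 4.885)²/20 = 0.0005153 W
  P_R3 = (4.885 - 4.794)²/18 = 0.0004568 W
  P_R4 = (4.928 - 4.646)²/51 = 0.001557 W
  P_R5 = (4.646 - 4.624)²/3.9 = 0.0001209 W
  P_R6 = (4.624 - 4.643)²/4.7 = 0.00007363 W
  P_R7 = (4.906 - 4.529)²/9100 = 0.00001567 W
  P_R8 = (4.529 - 4.529)²/4.7 = 0.00000002403 W
  P_R9 = (4.529 - 0)²/470 = 0.04363 W
  P_R10 = (5 - 4.928)²/13 = 0.0004028 W
  P_R11 = (4.986 - 4.646)²/4700 = 0.00002463 W
  P_R12 = (4.885 - 4.624)²/6800 = 0.000009973 W
  P_R13 = (4.794 - 4.643)²/30 = 0.0007614 W
  P_R14 = (4.928 - 4.906)²/510 = 0.0000008782 W
  P_R15 = (4.646 - 4.529)²/3900 = 0.000003511 W
  P_R16 = (4.624 - 4.529)²/10 = 0.0009146 W
  P_R17 = (4.643 - 0)²/4300 = 0.005013 W
P_total = P_R1 + P_R2 + P_R3 + P_R4 + P_R5 + P_R6 + P_R7 + P_R8 + P_R9 + P_R10 + P_R11 + P_R12 + P_R13 + P_R14 + P_R15 + P_R16 + P_R17 = 0.05357 W

Final answer: 0.05357 W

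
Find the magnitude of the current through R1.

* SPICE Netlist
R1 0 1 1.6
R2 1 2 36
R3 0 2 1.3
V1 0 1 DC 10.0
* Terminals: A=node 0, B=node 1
Nodal analysis, taking node 1 as the 0 V reference.
Source V1 fixes V_0 = 10 V.
KCL at each unknown node (sum of currents leaving = 0; resistances in Ω):
  Node 2: (V_2 - 0)/36 + (V_2 - 10)/1.3 = 0
Collecting terms: 0.797 × V_2 = 7.692  =>  V_2 = 9.651 V
I_R1 = (V_0 - V_1)/R1 = (10 - 0)/1.6 = 6.25 A
|I_R1| = 6.25 A

Final answer: |I_R1| = 6.25 A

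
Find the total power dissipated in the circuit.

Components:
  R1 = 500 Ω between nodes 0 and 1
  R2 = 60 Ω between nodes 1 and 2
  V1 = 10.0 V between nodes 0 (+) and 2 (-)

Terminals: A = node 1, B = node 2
Nodal analysis, taking node 2 as the 0 V reference.
Source V1 fixes V_0 = 10 V.
KCL at each unknown node (sum of currents leaving = 0; resistances in Ω):
  Node 1: (V_1 - 10)/500 + (V_1 - 0)/60 = 0
Collecting terms: 0.01867 × V_1 = 0.02  =>  V_1 = 1.071 V
Power in each resistor, P = (ΔV)²/R:
  P_R1 = (10 - 1.071)²/500 = 0.1594 W
  P_R2 = (1.071 - 0)²/60 = 0.01913 W
P_total = P_R1 + P_R2 = 0.1786 W

Final answer: 0.1786 W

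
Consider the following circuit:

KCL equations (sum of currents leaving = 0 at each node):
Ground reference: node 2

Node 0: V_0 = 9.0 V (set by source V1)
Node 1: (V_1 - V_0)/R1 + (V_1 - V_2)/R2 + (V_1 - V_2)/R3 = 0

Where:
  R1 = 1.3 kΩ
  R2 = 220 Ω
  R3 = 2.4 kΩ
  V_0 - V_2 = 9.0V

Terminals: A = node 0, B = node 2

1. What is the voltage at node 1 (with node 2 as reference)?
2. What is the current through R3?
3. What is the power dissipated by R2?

Nodal analysis, taking node 2 as the 0 V reference.
Source V1 fixes V_0 = 9 V.
KCL at each unknown node (sum of currents leaving = 0; resistances in Ω):
  Node 1: (V_1 - 9)/1300 + (V_1 - 0)/220 + (V_1 - 0)/2400 = 0
Collecting terms: 0.005731 × V_1 = 0.006923  =>  V_1 = 1.208 V
Part 1:
  Read off the nodal solution: V_1 = 1.208 V
Part 2:
  I_R3 = (V_1 - V_2)/R3 = (1.208 - 0)/2400 = 0.0005033 A
  Magnitude: I_R3 = 0.0005033 A
Part 3:
  I_R2 = (V_1 - V_2)/R2 = (1.208 - 0)/220 = 0.005491 A
  P_R2 = I_R2² × R2 = (0.005491)² × 220 = 0.006632 W

Final answers:
1. V_1 = 1.208 V
2. I_R3 = 0.0005033 A
3. P_R2 = 0.006632 W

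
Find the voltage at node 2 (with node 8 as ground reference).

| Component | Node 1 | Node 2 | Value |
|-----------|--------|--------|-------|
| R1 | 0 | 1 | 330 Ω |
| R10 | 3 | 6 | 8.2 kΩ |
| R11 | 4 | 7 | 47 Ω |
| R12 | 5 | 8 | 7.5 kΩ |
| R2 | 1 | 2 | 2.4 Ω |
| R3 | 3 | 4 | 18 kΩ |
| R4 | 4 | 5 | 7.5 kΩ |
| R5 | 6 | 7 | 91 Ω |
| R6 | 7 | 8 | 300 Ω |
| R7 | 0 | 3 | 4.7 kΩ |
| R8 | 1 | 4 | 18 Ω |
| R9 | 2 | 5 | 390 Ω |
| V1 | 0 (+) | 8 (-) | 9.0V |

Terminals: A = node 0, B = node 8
Nodal analysis, taking node 8 as the 0 V reference.
Source V1 fixes V_0 = 9 V.
KCL at each unknown node (sum of currents leaving = 0; resistances in Ω):
  Node 1: (V_1 - 9)/330 + (V_1 - V_2)/2.4 + (V_1 - V_4)/18 = 0
  Node 2: (V_2 - V_1)/2.4 + (V_2 - V_5)/390 = 0
  Node 3: (V_3 - V_4)/18000 + (V_3 - 9)/4700 + (V_3 - V_6)/8200 = 0
  Node 4: (V_4 - V_3)/18000 + (V_4 - V_5)/7500 + (V_4 - V_1)/18 + (V_4 - V_7)/47 = 0
  Node 5: (V_5 - V_4)/7500 + (V_5 - V_2)/390 + (V_5 - 0)/7500 = 0
  Node 6: (V_6 - V_7)/91 + (V_6 - V_3)/8200 = 0
  Node 7: (V_7 - V_6)/91 + (V_7 - 0)/300 + (V_7 - V_4)/47 = 0
Collecting terms (coefficients in siemens):
  0.4753·V_1 - 0.4167·V_2 - 0.05556·V_4 = 0.02727
  0.4192·V_2 - 0.4167·V_1 - 0.002564·V_5 = 0
  0.0003903·V_3 - 0.00005556·V_4 - 0.000122·V_6 = 0.001915
  0.07702·V_4 - 0.05556·V_1 - 0.00005556·V_3 - 0.0001333·V_5 - 0.02128·V_7 = 0
  0.002831·V_5 - 0.002564·V_2 - 0.0001333·V_4 = 0
  0.01111·V_6 - 0.000122·V_3 - 0.01099·V_7 = 0
  0.0356·V_7 - 0.02128·V_4 - 0.01099·V_6 = 0
Solving these 7 simultaneous equations (Gaussian elimination) gives:
  V_1 = 4.694 V, V_2 = 4.693 V, V_3 = 6.765 V, V_4 = 4.47 V
  V_5 = 4.461 V, V_6 = 3.91 V, V_7 = 3.879 V
The requested potential is V_2 = 4.693 V.

Final answer: V_2 = 4.693 V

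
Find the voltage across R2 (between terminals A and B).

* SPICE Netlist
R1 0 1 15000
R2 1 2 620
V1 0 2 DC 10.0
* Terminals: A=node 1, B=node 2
R1 and R2 are in series across V1 (node 0 → node 1 → node 2), and the output A–B is taken across R2, so this is a voltage divider.
Series current: I = V1/(R1 + R2) = 10/(15000 + 620) = 10/15620 = 0.0006402 A
V_R2 = I × R2 = V1 × R2/(R1 + R2) = 10 × 620/15620 = 0.3969 V

Final answer: 0.3969 V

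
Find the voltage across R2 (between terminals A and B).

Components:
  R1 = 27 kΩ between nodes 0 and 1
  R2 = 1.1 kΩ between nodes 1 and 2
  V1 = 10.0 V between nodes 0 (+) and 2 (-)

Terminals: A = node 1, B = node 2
R1 and R2 are in series across V1 (node 0 → node 1 → node 2), and the output A–B is taken across R2, so this is a voltage divider.
Series current: I = V1/(R1 + R2) = 10/(27000 + 1100) = 10/28100 = 0.0003559 A
V_R2 = I × R2 = V1 × R2/(R1 + R2) = 10 × 1100/28100 = 0.3915 V

Final answer: 0.3915 V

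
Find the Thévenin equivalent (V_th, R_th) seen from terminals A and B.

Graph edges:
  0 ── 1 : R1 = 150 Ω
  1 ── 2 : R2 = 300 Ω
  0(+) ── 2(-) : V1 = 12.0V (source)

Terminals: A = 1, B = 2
Step 1 — V_th is the open-circuit voltage V_A - V_B (nothing connected across the terminals).
Nodal analysis, taking node 2 as the 0 V reference.
Source V1 fixes V_0 = 12 V.
KCL at each unknown node (sum of currents leaving = 0; resistances in Ω):
  Node 1: (V_1 - 12)/150 + (V_1 - 0)/300 = 0
Collecting terms: 0.01 × V_1 = 0.08  =>  V_1 = 8 V
V_th = V_1 - V_2 = 8 - 0 = 8 V
Step 2 — R_th: zero the source — replace V1 by a short circuit (node 2 merges into node 0) — and find the resistance seen between A (node 1) and B (node 0).
Reduce the network between node 1 (A) and node 0 (B) by series/parallel combination:
  Rp1 = R1 ‖ R2 (parallel, both between nodes 0 and 1) = 1/(1/150 + 1/300) = 100 Ω
R_th = 100 Ω

Final answer: V_th = 8 V, R_th = 100 Ω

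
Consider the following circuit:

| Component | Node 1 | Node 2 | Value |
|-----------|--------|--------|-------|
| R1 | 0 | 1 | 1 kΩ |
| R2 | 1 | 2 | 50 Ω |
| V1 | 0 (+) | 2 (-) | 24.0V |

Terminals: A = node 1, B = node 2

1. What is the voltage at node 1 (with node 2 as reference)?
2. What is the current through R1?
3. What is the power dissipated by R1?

Nodal analysis, taking node 2 as the 0 V reference.
Source V1 fixes V_0 = 24 V.
KCL at each unknown node (sum of currents leaving = 0; resistances in Ω):
  Node 1: (V_1 - 24)/1000 + (V_1 - 0)/50 = 0
Collecting terms: 0.021 × V_1 = 0.024  =>  V_1 = 1.143 V
Part 1:
  Read off the nodal solution: V_1 = 1.143 V
Part 2:
  I_R1 = (V_0 - V_1)/R1 = (24 - 1.143)/1000 = 0.02286 A
  Magnitude: I_R1 = 0.02286 A
Part 3:
  I_R1 = (V_0 - V_1)/R1 = (24 - 1.143)/1000 = 0.02286 A
  P_R1 = I_R1² × R1 = (0.02286)² × 1000 = 0.5224 W

Final answers:
1. V_1 = 1.143 V
2. I_R1 = 0.02286 A
3. P_R1 = 0.5224 W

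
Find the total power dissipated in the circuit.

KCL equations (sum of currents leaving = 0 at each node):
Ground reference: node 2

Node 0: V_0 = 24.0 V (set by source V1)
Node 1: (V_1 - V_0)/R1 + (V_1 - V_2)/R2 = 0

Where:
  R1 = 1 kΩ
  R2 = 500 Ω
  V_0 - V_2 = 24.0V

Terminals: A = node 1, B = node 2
Nodal analysis, taking node 2 as the 0 V reference.
Source V1 fixes V_0 = 24 V.
KCL at each unknown node (sum of currents leaving = 0; resistances in Ω):
  Node 1: (V_1 - 24)/1000 + (V_1 - 0)/500 = 0
Collecting terms: 0.003 × V_1 = 0.024  =>  V_1 = 8 V
Power in each resistor, P = (ΔV)²/R:
  P_R1 = (24 - 8)²/1000 = 0.256 W
  P_R2 = (8 - 0)²/500 = 0.128 W
P_total = P_R1 + P_R2 = 0.384 W

Final answer: 0.384 W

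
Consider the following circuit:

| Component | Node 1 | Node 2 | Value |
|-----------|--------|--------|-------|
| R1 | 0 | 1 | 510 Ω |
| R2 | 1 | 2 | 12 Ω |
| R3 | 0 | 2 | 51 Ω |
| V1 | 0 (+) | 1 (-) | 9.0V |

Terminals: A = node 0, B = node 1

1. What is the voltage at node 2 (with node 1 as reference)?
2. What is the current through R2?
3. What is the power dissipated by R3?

Nodal analysis, taking node 1 as the 0 V reference.
Source V1 fixes V_0 = 9 V.
KCL at each unknown node (sum of currents leaving = 0; resistances in Ω):
  Node 2: (V_2 - 0)/12 + (V_2 - 9)/51 = 0
Collecting terms: 0.1029 × V_2 = 0.1765  =>  V_2 = 1.714 V
Part 1:
  Read off the nodal solution: V_2 = 1.714 V
Part 2:
  I_R2 = (V_1 - V_2)/R2 = (0 - 1.714)/12 = -0.1429 A
  Magnitude: I_R2 = 0.1429 A
Part 3:
  I_R3 = (V_0 - V_2)/R3 = (9 - 1.714)/51 = 0.1429 A
  P_R3 = I_R3² × R3 = (0.1429)² × 51 = 1.041 W

Final answers:
1. V_2 = 1.714 V
2. I_R2 = 0.1429 A
3. P_R3 = 1.041 W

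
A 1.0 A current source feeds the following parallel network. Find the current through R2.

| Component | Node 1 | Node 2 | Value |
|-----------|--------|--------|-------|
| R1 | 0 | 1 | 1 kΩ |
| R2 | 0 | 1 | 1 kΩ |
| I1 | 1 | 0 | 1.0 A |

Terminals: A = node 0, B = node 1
All resistors sit directly between nodes 0 and 1, so they are in parallel and share one voltage V; the full source current 1 A splits among them.
1/R_par = 1/1000 + 1/1000 = 0.002 S  =>  R_par = 500 Ω
V = I × R_par = 1 × 500 = 500 V
I_R2 = V/R2 = 500/1000 = 0.5 A

Final answer: 0.5 A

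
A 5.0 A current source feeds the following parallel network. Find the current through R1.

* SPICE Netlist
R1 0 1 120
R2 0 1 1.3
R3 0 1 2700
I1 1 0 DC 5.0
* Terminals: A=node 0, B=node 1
All resistors sit directly between nodes 0 and 1, so they are in parallel and share one voltage V; the full source current 5 A splits among them.
1/R_par = 1/120 + 1/1.3 + 1/2700 = 0.7779 S  =>  R_par = 1.285 Ω
V = I × R_par = 5 × 1.285 = 6.427 V
I_R1 = V/R1 = 6.427/120 = 0.05356 A

Final answer: 0.05356 A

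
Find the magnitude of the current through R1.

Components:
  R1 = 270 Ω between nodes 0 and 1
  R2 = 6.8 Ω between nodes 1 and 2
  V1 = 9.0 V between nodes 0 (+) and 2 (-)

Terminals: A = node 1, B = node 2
Nodal analysis, taking node 2 as the 0 V reference.
Source V1 fixes V_0 = 9 V.
KCL at each unknown node (sum of currents leaving = 0; resistances in Ω):
  Node 1: (V_1 - 9)/270 + (V_1 - 0)/6.8 = 0
Collecting terms: 0.1508 × V_1 = 0.03333  =>  V_1 = 0.2211 V
I_R1 = (V_0 - V_1)/R1 = (9 - 0.2211)/270 = 0.03251 A
|I_R1| = 0.03251 A

Final answer: |I_R1| = 0.03251 A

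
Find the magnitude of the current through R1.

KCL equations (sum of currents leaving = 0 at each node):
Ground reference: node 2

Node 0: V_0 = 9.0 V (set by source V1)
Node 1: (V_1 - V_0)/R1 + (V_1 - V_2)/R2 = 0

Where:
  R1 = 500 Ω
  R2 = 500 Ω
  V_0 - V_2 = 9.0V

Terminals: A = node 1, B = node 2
Nodal analysis, taking node 2 as the 0 V reference.
Source V1 fixes V_0 = 9 V.
KCL at each unknown node (sum of currents leaving = 0; resistances in Ω):
  Node 1: (V_1 - 9)/500 + (V_1 - 0)/500 = 0
Collecting terms: 0.004 × V_1 = 0.018  =>  V_1 = 4.5 V
I_R1 = (V_0 - V_1)/R1 = (9 - 4.5)/500 = 0.009 A
|I_R1| = 0.009 A

Final answer: |I_R1| = 0.009 A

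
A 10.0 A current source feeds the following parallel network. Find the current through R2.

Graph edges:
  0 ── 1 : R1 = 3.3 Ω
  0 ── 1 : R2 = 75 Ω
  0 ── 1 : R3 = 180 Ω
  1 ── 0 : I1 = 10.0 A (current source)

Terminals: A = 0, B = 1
All resistors sit directly between nodes 0 and 1, so they are in parallel and share one voltage V; the full source current 10 A splits among them.
1/R_par = 1/3.3 + 1/75 + 1/180 = 0.3219 S  =>  R_par = 3.106 Ω
V = I × R_par = 10 × 3.106 = 31.06 V
I_R2 = V/R2 = 31.06/75 = 0.4142 A

Final answer: 0.4142 A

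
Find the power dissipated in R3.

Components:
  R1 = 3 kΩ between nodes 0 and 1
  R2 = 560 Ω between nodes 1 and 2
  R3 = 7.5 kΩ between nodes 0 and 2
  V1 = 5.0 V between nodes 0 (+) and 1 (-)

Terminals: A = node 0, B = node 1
Nodal analysis, taking node 1 as the 0 V reference.
Source V1 fixes V_0 = 5 V.
KCL at each unknown node (sum of currents leaving = 0; resistances in Ω):
  Node 2: (V_2 - 0)/560 + (V_2 - 5)/7500 = 0
Collecting terms: 0.001919 × V_2 = 0.0006667  =>  V_2 = 0.3474 V
I_R3 = (V_0 - V_2)/R3 = (5 - 0.3474)/7500 = 0.0006203 A
P_R3 = I_R3² × R3 = (0.0006203)² × 7500 = 0.002886 W

Final answer: 0.002886 W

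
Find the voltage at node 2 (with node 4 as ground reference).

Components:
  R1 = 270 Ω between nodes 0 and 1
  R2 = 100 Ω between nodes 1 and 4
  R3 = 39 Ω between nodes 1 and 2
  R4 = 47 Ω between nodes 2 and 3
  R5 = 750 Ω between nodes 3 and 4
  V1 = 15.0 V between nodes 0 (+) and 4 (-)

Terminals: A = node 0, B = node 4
Nodal analysis, taking node 4 as the 0 V reference.
Source V1 fixes V_0 = 15 V.
KCL at each unknown node (sum of currents leaving = 0; resistances in Ω):
  Node 1: (V_1 - 15)/270 + (V_1 - 0)/100 + (V_1 - V_2)/39 = 0
  Node 2: (V_2 - V_1)/39 + (V_2 - V_3)/47 = 0
  Node 3: (V_3 - V_2)/47 + (V_3 - 0)/750 = 0
Collecting terms (coefficients in siemens):
  0.03934·V_1 - 0.02564·V_2 = 0.05556
  0.04692·V_2 - 0.02564·V_1 - 0.02128·V_3 = 0
  0.02261·V_3 - 0.02128·V_2 = 0
Solving these 3 simultaneous equations (Gaussian elimination) gives:
  V_1 = 3.729 V, V_2 = 3.555 V, V_3 = 3.345 V
The requested potential is V_2 = 3.555 V.

Final answer: V_2 = 3.555 V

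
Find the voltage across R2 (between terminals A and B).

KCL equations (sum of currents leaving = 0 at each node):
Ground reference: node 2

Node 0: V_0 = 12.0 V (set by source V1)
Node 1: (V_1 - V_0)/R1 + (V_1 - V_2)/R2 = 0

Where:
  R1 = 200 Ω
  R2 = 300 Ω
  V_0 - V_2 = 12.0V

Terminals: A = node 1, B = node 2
R1 and R2 are in series across V1 (node 0 → node 1 → node 2), and the output A–B is taken across R2, so this is a voltage divider.
Series current: I = V1/(R1 + R2) = 12/(200 + 300) = 12/500 = 0.024 A
V_R2 = I × R2 = V1 × R2/(R1 + R2) = 12 × 300/500 = 7.2 V

Final answer: 7.2 V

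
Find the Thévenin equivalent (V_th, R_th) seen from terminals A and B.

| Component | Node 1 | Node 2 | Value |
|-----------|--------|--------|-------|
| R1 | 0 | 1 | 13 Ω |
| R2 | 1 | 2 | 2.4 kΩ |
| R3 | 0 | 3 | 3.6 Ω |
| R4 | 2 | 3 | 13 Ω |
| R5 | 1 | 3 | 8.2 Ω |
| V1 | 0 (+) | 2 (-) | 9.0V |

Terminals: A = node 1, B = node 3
Step 1 — V_th is the open-circuit voltage V_A - V_B (nothing connected across the terminals).
Nodal analysis, taking node 2 as the 0 V reference.
Source V1 fixes V_0 = 9 V.
KCL at each unknown node (sum of currents leaving = 0; resistances in Ω):
  Node 1: (V_1 - 9)/13 + (V_1 - 0)/2400 + (V_1 - V_3)/8.2 = 0
  Node 3: (V_3 - 9)/3.6 + (V_3 - 0)/13 + (V_3 - V_1)/8.2 = 0
Collecting terms (coefficients in siemens):
  0.1993·V_1 - 0.122·V_3 = 0.6923
  0.4767·V_3 - 0.122·V_1 = 2.5
Determinant D = (0.1993)(0.4767) - (-0.122)(-0.122) = 0.08012
V_1 = [(0.6923)(0.4767) - (-0.122)(2.5)]/D = 7.924 V
V_3 = [(0.1993)(2.5) - (0.6923)(-0.122)]/D = 7.272 V
V_th = V_1 - V_3 = 7.924 - 7.272 = 0.6517 V
Step 2 — R_th: zero the source — replace V1 by a short circuit (node 2 merges into node 0) — and find the resistance seen between A (node 1) and B (node 3).
Reduce the network between node 1 (A) and node 3 (B) by series/parallel combination:
  Rp1 = R1 ‖ R2 (parallel, both between nodes 0 and 1) = 1/(1/13 + 1/2400) = 12.93 Ω
  Rp2 = R3 ‖ R4 (parallel, both between nodes 0 and 3) = 1/(1/3.6 + 1/13) = 2.819 Ω
  Rs1 = Rp1 + Rp2 (series, joined only at node 0) = 12.93 + 2.819 = 15.75 Ω
  Rp3 = R5 ‖ Rs1 (parallel, both between nodes 1 and 3) = 1/(1/8.2 + 1/15.75) = 5.392 Ω
R_th = 5.392 Ω

Final answer: V_th = 0.6517 V, R_th = 5.392 Ω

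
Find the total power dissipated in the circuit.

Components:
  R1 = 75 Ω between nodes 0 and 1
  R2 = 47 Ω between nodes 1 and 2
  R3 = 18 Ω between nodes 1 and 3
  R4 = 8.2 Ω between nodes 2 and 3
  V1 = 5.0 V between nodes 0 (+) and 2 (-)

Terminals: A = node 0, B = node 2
Nodal analysis, taking node 2 as the 0 V reference.
Source V1 fixes V_0 = 5 V.
KCL at each unknown node (sum of currents leaving = 0; resistances in Ω):
  Node 1: (V_1 - 5)/75 + (V_1 - 0)/47 + (V_1 - V_3)/18 = 0
  Node 3: (V_3 - V_1)/18 + (V_3 - 0)/8.2 = 0
Collecting terms (coefficients in siemens):
  0.09017·V_1 - 0.05556·V_3 = 0.06667
  0.1775·V_3 - 0.05556·V_1 = 0
Determinant D = (0.09017)(0.1775) - (-0.05556)(-0.05556) = 0.01292
V_1 = [(0.06667)(0.1775) - (-0.05556)(0)]/D = 0.916 V
V_3 = [(0.09017)(0) - (0.06667)(-0.05556)]/D = 0.2867 V
Power in each resistor, P = (ΔV)²/R:
  P_R1 = (5 - 0.916)²/75 = 0.2224 W
  P_R2 = (0.916 - 0)²/47 = 0.01785 W
  P_R3 = (0.916 - 0.2867)²/18 = 0.022 W
  P_R4 = (0 - 0.2867)²/8.2 = 0.01002 W
P_total = P_R1 + P_R2 + P_R3 + P_R4 = 0.2723 W

Final answer: 0.2723 W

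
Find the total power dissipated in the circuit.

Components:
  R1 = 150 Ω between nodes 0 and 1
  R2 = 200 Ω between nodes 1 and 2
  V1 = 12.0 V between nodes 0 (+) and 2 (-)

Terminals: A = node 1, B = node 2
Nodal analysis, taking node 2 as the 0 V reference.
Source V1 fixes V_0 = 12 V.
KCL at each unknown node (sum of currents leaving = 0; resistances in Ω):
  Node 1: (V_1 - 12)/150 + (V_1 - 0)/200 = 0
Collecting terms: 0.01167 × V_1 = 0.08  =>  V_1 = 6.857 V
Power in each resistor, P = (ΔV)²/R:
  P_R1 = (12 - 6.857)²/150 = 0.1763 W
  P_R2 = (6.857 - 0)²/200 = 0.2351 W
P_total = P_R1 + P_R2 = 0.4114 W

Final answer: 0.4114 W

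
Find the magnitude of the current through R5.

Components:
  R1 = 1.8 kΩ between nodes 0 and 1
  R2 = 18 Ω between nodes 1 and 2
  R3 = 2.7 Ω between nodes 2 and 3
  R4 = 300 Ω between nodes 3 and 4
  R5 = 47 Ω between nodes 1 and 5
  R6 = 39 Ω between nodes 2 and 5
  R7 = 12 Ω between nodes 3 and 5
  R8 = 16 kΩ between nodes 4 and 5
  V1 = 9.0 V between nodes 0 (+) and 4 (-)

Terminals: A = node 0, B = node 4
Nodal analysis, taking node 4 as the 0 V reference.
Source V1 fixes V_0 = 9 V.
KCL at each unknown node (sum of currents leaving = 0; resistances in Ω):
  Node 1: (V_1 - 9)/1800 + (V_1 - V_2)/18 + (V_1 - V_5)/47 = 0
  Node 2: (V_2 - V_1)/18 + (V_2 - V_3)/2.7 + (V_2 - V_5)/39 = 0
  Node 3: (V_3 - V_2)/2.7 + (V_3 - 0)/300 + (V_3 - V_5)/12 = 0
  Node 5: (V_5 - V_1)/47 + (V_5 - V_2)/39 + (V_5 - V_3)/12 + (V_5 - 0)/16000 = 0
Collecting terms (coefficients in siemens):
  0.07739·V_1 - 0.05556·V_2 - 0.02128·V_5 = 0.005
  0.4516·V_2 - 0.05556·V_1 - 0.3704·V_3 - 0.02564·V_5 = 0
  0.457·V_3 - 0.3704·V_2 - 0.08333·V_5 = 0
  0.1303·V_5 - 0.02128·V_1 - 0.02564·V_2 - 0.08333·V_3 = 0
Solving these 4 simultaneous equations (Gaussian elimination) gives:
  V_1 = 1.321 V, V_2 = 1.265 V, V_3 = 1.256 V, V_5 = 1.268 V
I_R5 = (V_1 - V_5)/R5 = (1.321 - 1.268)/47 = 0.001134 A
|I_R5| = 0.001134 A

Final answer: |I_R5| = 0.001134 A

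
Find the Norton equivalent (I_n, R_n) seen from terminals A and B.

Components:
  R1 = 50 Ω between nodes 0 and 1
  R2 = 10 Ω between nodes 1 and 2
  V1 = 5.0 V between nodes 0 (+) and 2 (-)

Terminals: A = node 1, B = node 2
Find the Thévenin equivalent first; then I_n = V_th/R_th and R_n = R_th.
Step 1 — V_th is the open-circuit voltage V_A - V_B (nothing connected across the terminals).
Nodal analysis, taking node 2 as the 0 V reference.
Source V1 fixes V_0 = 5 V.
KCL at each unknown node (sum of currents leaving = 0; resistances in Ω):
  Node 1: (V_1 - 5)/50 + (V_1 - 0)/10 = 0
Collecting terms: 0.12 × V_1 = 0.1  =>  V_1 = 0.8333 V
V_th = V_1 - V_2 = 0.8333 - 0 = 0.8333 V
Step 2 — R_th: zero the source — replace V1 by a short circuit (node 2 merges into node 0) — and find the resistance seen between A (node 1) and B (node 0).
Reduce the network between node 1 (A) and node 0 (B) by series/parallel combination:
  Rp1 = R1 ‖ R2 (parallel, both between nodes 0 and 1) = 1/(1/50 + 1/10) = 8.333 Ω
R_th = 8.333 Ω
I_n = V_th/R_th = 0.8333/8.333 = 0.1 A, and R_n = R_th = 8.333 Ω

Final answer: I_n = 0.1 A, R_n = 8.333 Ω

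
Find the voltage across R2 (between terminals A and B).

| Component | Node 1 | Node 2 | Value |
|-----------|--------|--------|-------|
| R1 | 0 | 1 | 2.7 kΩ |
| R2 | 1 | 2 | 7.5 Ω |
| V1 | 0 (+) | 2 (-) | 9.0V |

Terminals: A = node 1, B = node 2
R1 and R2 are in series across V1 (node 0 → node 1 → node 2), and the output A–B is taken across R2, so this is a voltage divider.
Series current: I = V1/(R1 + R2) = 9/(2700 + 7.5) = 9/2708 = 0.003324 A
V_R2 = I × R2 = V1 × R2/(R1 + R2) = 9 × 7.5/2708 = 0.02493 V

Final answer: 0.02493 V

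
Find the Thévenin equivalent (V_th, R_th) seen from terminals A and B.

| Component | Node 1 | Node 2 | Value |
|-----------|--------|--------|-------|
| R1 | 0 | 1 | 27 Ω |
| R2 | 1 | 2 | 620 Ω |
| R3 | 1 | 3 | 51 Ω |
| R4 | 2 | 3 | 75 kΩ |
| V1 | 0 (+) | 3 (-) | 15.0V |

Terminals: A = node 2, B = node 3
Step 1 — V_th is the open-circuit voltage V_A - V_B (nothing connected across the terminals).
Nodal analysis, taking node 3 as the 0 V reference.
Source V1 fixes V_0 = 15 V.
KCL at each unknown node (sum of currents leaving = 0; resistances in Ω):
  Node 1: (V_1 - 15)/27 + (V_1 - V_2)/620 + (V_1 - 0)/51 = 0
  Node 2: (V_2 - V_1)/620 + (V_2 - 0)/75000 = 0
Collecting terms (coefficients in siemens):
  0.05826·V_1 - 0.001613·V_2 = 0.5556
  0.001626·V_2 - 0.001613·V_1 = 0
Determinant D = (0.05826)(0.001626) - (-0.001613)(-0.001613) = 0.00009214
V_1 = [(0.5556)(0.001626) - (-0.001613)(0)]/D = 9.805 V
V_2 = [(0.05826)(0) - (0.5556)(-0.001613)]/D = 9.725 V
V_th = V_2 - V_3 = 9.725 - 0 = 9.725 V
Step 2 — R_th: zero the source — replace V1 by a short circuit (node 3 merges into node 0) — and find the resistance seen between A (node 2) and B (node 0).
Reduce the network between node 2 (A) and node 0 (B) by series/parallel combination:
  Rp1 = R1 ‖ R3 (parallel, both between nodes 0 and 1) = 1/(1/27 + 1/51) = 17.65 Ω
  Rs1 = R2 + Rp1 (series, joined only at node 1) = 620 + 17.65 = 637.7 Ω
  Rp2 = R4 ‖ Rs1 (parallel, both between nodes 0 and 2) = 1/(1/75000 + 1/637.7) = 632.3 Ω
R_th = 632.3 Ω

Final answer: V_th = 9.725 V, R_th = 632.3 Ω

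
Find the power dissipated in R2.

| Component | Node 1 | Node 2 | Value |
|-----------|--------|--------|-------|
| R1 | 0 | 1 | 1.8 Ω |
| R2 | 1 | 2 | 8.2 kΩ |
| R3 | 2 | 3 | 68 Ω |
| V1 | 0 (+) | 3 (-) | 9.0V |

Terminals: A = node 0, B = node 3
Nodal analysis, taking node 3 as the 0 V reference.
Source V1 fixes V_0 = 9 V.
KCL at each unknown node (sum of currents leaving = 0; resistances in Ω):
  Node 1: (V_1 - 9)/1.8 + (V_1 - V_2)/8200 = 0
  Node 2: (V_2 - V_1)/8200 + (V_2 - 0)/68 = 0
Collecting terms (coefficients in siemens):
  0.5557·V_1 - 0.000122·V_2 = 5
  0.01483·V_2 - 0.000122·V_1 = 0
Determinant D = (0.5557)(0.01483) - (-0.000122)(-0.000122) = 0.008239
V_1 = [(5)(0.01483) - (-0.000122)(0)]/D = 8.998 V
V_2 = [(0.5557)(0) - (5)(-0.000122)]/D = 0.074 V
I_R2 = (V_1 - V_2)/R2 = (8.998 - 0.074)/8200 = 0.001088 A
P_R2 = I_R2² × R2 = (0.001088)² × 8200 = 0.009712 W

Final answer: 0.009712 W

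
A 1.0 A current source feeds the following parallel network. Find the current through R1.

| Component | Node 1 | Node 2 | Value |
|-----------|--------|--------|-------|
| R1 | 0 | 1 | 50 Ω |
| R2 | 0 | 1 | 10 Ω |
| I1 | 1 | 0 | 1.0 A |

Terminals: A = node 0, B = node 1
All resistors sit directly between nodes 0 and 1, so they are in parallel and share one voltage V; the full source current 1 A splits among them.
1/R_par = 1/50 + 1/10 = 0.12 S  =>  R_par = 8.333 Ω
V = I × R_par = 1 × 8.333 = 8.333 V
I_R1 = V/R1 = 8.333/50 = 0.1667 A

Final answer: 0.1667 A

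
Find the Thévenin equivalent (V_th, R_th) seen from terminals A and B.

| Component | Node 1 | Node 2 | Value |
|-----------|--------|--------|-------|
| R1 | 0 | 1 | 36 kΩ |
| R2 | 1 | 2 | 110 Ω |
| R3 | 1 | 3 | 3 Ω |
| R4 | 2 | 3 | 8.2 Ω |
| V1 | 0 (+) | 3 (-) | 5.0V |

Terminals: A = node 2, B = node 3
Step 1 — V_th is the open-circuit voltage V_A - V_B (nothing connected across the terminals).
Nodal analysis, taking node 3 as the 0 V reference.
Source V1 fixes V_0 = 5 V.
KCL at each unknown node (sum of currents leaving = 0; resistances in Ω):
  Node 1: (V_1 - 5)/36000 + (V_1 - V_2)/110 + (V_1 - 0)/3 = 0
  Node 2: (V_2 - V_1)/110 + (V_2 - 0)/8.2 = 0
Collecting terms (coefficients in siemens):
  0.3425·V_1 - 0.009091·V_2 = 0.0001389
  0.131·V_2 - 0.009091·V_1 = 0
Determinant D = (0.3425)(0.131) - (-0.009091)(-0.009091) = 0.04479
V_1 = [(0.0001389)(0.131) - (-0.009091)(0)]/D = 0.0004063 V
V_2 = [(0.3425)(0) - (0.0001389)(-0.009091)]/D = 0.00002819 V
V_th = V_2 - V_3 = 0.00002819 - 0 = 0.00002819 V
Step 2 — R_th: zero the source — replace V1 by a short circuit (node 3 merges into node 0) — and find the resistance seen between A (node 2) and B (node 0).
Reduce the network between node 2 (A) and node 0 (B) by series/parallel combination:
  Rp1 = R1 ‖ R3 (parallel, both between nodes 0 and 1) = 1/(1/36000 + 1/3) = 3 Ω
  Rs1 = R2 + Rp1 (series, joined only at node 1) = 110 + 3 = 113 Ω
  Rp2 = R4 ‖ Rs1 (parallel, both between nodes 0 and 2) = 1/(1/8.2 + 1/113) = 7.645 Ω
R_th = 7.645 Ω

Final answer: V_th = 2.819e-05 V, R_th = 7.645 Ω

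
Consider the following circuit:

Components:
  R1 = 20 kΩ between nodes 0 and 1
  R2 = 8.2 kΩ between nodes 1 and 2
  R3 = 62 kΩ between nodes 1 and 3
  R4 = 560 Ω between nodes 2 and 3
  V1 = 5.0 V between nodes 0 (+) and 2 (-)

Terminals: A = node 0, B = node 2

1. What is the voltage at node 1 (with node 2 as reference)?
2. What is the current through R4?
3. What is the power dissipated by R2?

Nodal analysis, taking node 2 as the 0 V reference.
Source V1 fixes V_0 = 5 V.
KCL at each unknown node (sum of currents leaving = 0; resistances in Ω):
  Node 1: (V_1 - 5)/20000 + (V_1 - 0)/8200 + (V_1 - V_3)/62000 = 0
  Node 3: (V_3 - V_1)/62000 + (V_3 - 0)/560 = 0
Collecting terms (coefficients in siemens):
  0.0001881·V_1 - 0.00001613·V_3 = 0.00025
  0.001802·V_3 - 0.00001613·V_1 = 0
Determinant D = (0.0001881)(0.001802) - (-0.00001613)(-0.00001613) = 0.0000003386
V_1 = [(0.00025)(0.001802) - (-0.00001613)(0)]/D = 1.33 V
V_3 = [(0.0001881)(0) - (0.00025)(-0.00001613)]/D = 0.01191 V
Part 1:
  Read off the nodal solution: V_1 = 1.33 V
Part 2:
  I_R4 = (V_2 - V_3)/R4 = (0 - 0.01191)/560 = -0.00002126 A
  Magnitude: I_R4 = 0.00002126 A
Part 3:
  I_R2 = (V_1 - V_2)/R2 = (1.33 - 0)/8200 = 0.0001622 A
  P_R2 = I_R2² × R2 = (0.0001622)² × 8200 = 0.0002158 W

Final answers:
1. V_1 = 1.33 V
2. I_R4 = 2.126e-05 A
3. P_R2 = 0.0002158 W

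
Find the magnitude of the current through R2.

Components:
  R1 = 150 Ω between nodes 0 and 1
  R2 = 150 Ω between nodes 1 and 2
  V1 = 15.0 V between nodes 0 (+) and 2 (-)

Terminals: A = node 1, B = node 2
Nodal analysis, taking node 2 as the 0 V reference.
Source V1 fixes V_0 = 15 V.
KCL at each unknown node (sum of currents leaving = 0; resistances in Ω):
  Node 1: (V_1 - 15)/150 + (V_1 - 0)/150 = 0
Collecting terms: 0.01333 × V_1 = 0.1  =>  V_1 = 7.5 V
I_R2 = (V_1 - V_2)/R2 = (7.5 - 0)/150 = 0.05 A
|I_R2| = 0.05 A

Final answer: |I_R2| = 0.05 A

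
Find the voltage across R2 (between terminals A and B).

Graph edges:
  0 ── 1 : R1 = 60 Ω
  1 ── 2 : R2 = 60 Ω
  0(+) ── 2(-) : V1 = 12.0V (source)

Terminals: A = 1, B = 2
R1 and R2 are in series across V1 (node 0 → node 1 → node 2), and the output A–B is taken across R2, so this is a voltage divider.
Series current: I = V1/(R1 + R2) = 12/(60 + 60) = 12/120 = 0.1 A
V_R2 = I × R2 = V1 × R2/(R1 + R2) = 12 × 60/120 = 6 V

Final answer: 6 V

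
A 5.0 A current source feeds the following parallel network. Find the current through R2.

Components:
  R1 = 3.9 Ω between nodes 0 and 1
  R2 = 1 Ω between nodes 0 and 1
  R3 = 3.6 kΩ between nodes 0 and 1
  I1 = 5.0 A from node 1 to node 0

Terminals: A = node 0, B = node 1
All resistors sit directly between nodes 0 and 1, so they are in parallel and share one voltage V; the full source current 5 A splits among them.
1/R_par = 1/3.9 + 1/1 + 1/3600 = 1.257 S  =>  R_par = 0.7957 Ω
V = I × R_par = 5 × 0.7957 = 3.979 V
I_R2 = V/R2 = 3.979/1 = 3.979 A

Final answer: 3.979 A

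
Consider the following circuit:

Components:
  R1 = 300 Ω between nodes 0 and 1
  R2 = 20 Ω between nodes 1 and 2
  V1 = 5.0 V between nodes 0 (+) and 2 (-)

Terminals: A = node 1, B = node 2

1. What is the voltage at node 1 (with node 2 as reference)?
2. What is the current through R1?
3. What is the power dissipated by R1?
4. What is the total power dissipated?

Nodal analysis, taking node 2 as the 0 V reference.
Source V1 fixes V_0 = 5 V.
KCL at each unknown node (sum of currents leaving = 0; resistances in Ω):
  Node 1: (V_1 - 5)/300 + (V_1 - 0)/20 = 0
Collecting terms: 0.05333 × V_1 = 0.01667  =>  V_1 = 0.3125 V
Part 1:
  Read off the nodal solution: V_1 = 0.3125 V
Part 2:
  I_R1 = (V_0 - V_1)/R1 = (5 - 0.3125)/300 = 0.01562 A
  Magnitude: I_R1 = 0.01562 A
Part 3:
  I_R1 = (V_0 - V_1)/R1 = (5 - 0.3125)/300 = 0.01562 A
  P_R1 = I_R1² × R1 = (0.01562)² × 300 = 0.07324 W
Part 4:
  Power in each resistor, P = (ΔV)²/R:
    P_R1 = (5 - 0.3125)²/300 = 0.07324 W
    P_R2 = (0.3125 - 0)²/20 = 0.004883 W
  P_total = P_R1 + P_R2 = 0.07812 W

Final answers:
1. V_1 = 0.3125 V
2. I_R1 = 0.01562 A
3. P_R1 = 0.07324 W
4. P_total = 0.07812 W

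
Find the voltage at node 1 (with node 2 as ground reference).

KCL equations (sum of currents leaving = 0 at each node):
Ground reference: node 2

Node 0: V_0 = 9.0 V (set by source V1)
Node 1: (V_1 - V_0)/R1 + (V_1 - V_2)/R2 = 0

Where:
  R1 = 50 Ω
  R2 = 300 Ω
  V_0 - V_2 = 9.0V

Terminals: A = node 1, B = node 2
Nodal analysis, taking node 2 as the 0 V reference.
Source V1 fixes V_0 = 9 V.
KCL at each unknown node (sum of currents leaving = 0; resistances in Ω):
  Node 1: (V_1 - 9)/50 + (V_1 - 0)/300 = 0
Collecting terms: 0.02333 × V_1 = 0.18  =>  V_1 = 7.714 V
The requested potential is V_1 = 7.714 V.

Final answer: V_1 = 7.714 V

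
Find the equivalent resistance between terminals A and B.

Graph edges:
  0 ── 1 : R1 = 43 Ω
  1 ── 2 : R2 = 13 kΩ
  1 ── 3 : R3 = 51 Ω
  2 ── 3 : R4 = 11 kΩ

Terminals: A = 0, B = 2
Reduce the network between node 0 (A) and node 2 (B) by series/parallel combination:
  Rs1 = R3 + R4 (series, joined only at node 3) = 51 + 11000 = 11050 Ω
  Rp1 = R2 ‖ Rs1 (parallel, both between nodes 1 and 2) = 1/(1/13000 + 1/11050) = 5973 Ω
  Rs2 = R1 + Rp1 (series, joined only at node 1) = 43 + 5973 = 6016 Ω
R_eq = 6.016 kΩ

Final answer: 6.016 kΩ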